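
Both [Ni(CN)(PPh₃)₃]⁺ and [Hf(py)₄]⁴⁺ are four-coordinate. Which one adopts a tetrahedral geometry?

[Hf(py)₄]⁴⁺

For [Ni(CN)(PPh₃)₃]⁺: Ligand charges: each cyanide is −1; triphenylphosphine is neutral. With an overall charge of +1 the nickel centre must be in the +2 oxidation state. Group 10 minus oxidation state 2 gives a d⁸ configuration. Cyanide and triphenylphosphine are strong-field ligands (high in the spectrochemical series). A 3d d⁸ ion with strong-field ligands gains enough CFSE to favour square planar over tetrahedral. → square planar.
For [Hf(py)₄]⁴⁺: Pyridine is neutral; balancing the +4 overall charge requires Hf(IV). Group 4 minus oxidation state 4 gives a d⁰ configuration. A d⁰ ion has no crystal-field stabilisation preference between square planar and tetrahedral, so four ligands adopt the sterically favoured tetrahedral geometry. → tetrahedral.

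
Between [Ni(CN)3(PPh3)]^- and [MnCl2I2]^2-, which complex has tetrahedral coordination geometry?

[MnCl2I2]^2-

For [Ni(CN)3(PPh3)]^-: Ligand charges: each cyanide is −1; triphenylphosphine is neutral. With an overall charge of −1 the nickel centre must be in the +2 oxidation state. Nickel is a group-10 element; Ni(II) is therefore d⁸. Cyanide and triphenylphosphine are strong-field ligands (high in the spectrochemical series). A 3d d⁸ ion with strong-field ligands gains enough CFSE to favour square planar over tetrahedral. → square planar.
For [MnCl2I2]^2-: Summing ligand charges against the −2 overall charge gives an oxidation state of +2 for manganese. Mn sits in group 7, so the d-electron count is 7 − 2 = 5. A high-spin d⁵ ion has zero CFSE in either geometry, so four ligands adopt the sterically favoured tetrahedral geometry. → tetrahedral.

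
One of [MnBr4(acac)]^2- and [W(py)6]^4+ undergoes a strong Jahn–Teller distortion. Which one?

[MnBr4(acac)]^2-

[MnBr4(acac)]^2-: Each bromide is −1; each acetylacetonate is −1; balancing the −2 overall charge requires Mn(III). Mn sits in group 7, so the d-electron count is 7 − 3 = 4. Acetylacetonate and bromide are weak-field ligands for a first-row metal, so the complex is high-spin. The t₂g³e_g¹ (high-spin) configuration has an unevenly filled e_g set; the Jahn–Teller theorem predicts a tetragonal distortion (typically axial elongation) to lift the degeneracy.
[W(py)6]^4+: Ligand charges: pyridine is neutral. With an overall charge of +4 the tungsten centre must be in the +4 oxidation state. W sits in group 6, so the d-electron count is 6 − 4 = 2. The d² configuration leaves the e_g set evenly filled (or empty) — no strong Jahn–Teller driving force.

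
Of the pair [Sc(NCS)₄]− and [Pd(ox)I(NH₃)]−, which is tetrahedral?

For [Sc(NCS)₄]−: Ligand charges: each isothiocyanate is −1. With an overall charge of −1 the scandium centre must be in the +3 oxidation state. Group 3 minus oxidation state 3 gives a d⁰ configuration. A d⁰ ion has no crystal-field stabilisation preference between square planar and tetrahedral, so four ligands adopt the sterically favoured tetrahedral geometry. → tetrahedral.
For [Pd(ox)I(NH₃)]−: Ligand charges: each oxalate is −2; each iodide is −1; ammonia is neutral. With an overall charge of −1 the palladium centre must be in the +2 oxidation state. Palladium is a group-10 element; Pd(II) is therefore d⁸. A 4d d⁸ ion has a large crystal-field splitting; square planar leaves the high-energy d_{x²−y²} orbital empty and maximises CFSE. → square planar.

[Sc(NCS)₄]−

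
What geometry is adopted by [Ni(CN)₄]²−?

Ligand charges: each cyanide is −1. With an overall charge of −2 the nickel centre must be in the +2 oxidation state.
Nickel is a group-10 element; Ni(II) is therefore d⁸.
With 4 monodentate ligands the coordination number is 4.
Cyanide is a strong-field ligand (high in the spectrochemical series).
A 3d d⁸ ion with strong-field ligands gains enough CFSE to favour square planar over tetrahedral.

square planar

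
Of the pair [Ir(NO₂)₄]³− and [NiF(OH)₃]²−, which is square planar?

For [Ir(NO₂)₄]³−: Each nitro (N-bound nitrite) is −1; balancing the −3 overall charge requires Ir(I). Group 9 minus oxidation state 1 gives a d⁸ configuration. A 5d d⁸ ion has a large crystal-field splitting; square planar leaves the high-energy d_{x²−y²} orbital empty and maximises CFSE. → square planar.
For [NiF(OH)₃]²−: Ligand charges: each fluoride is −1; each hydroxide is −1. With an overall charge of −2 the nickel centre must be in the +2 oxidation state. Ni sits in group 10, so the d-electron count is 10 − 2 = 8. Fluoride and hydroxide are weak-field ligands. With weak-field ligands the CFSE gain from square planar is small, so a 3d d⁸ ion takes the sterically preferred tetrahedral geometry. → tetrahedral.

[Ir(NO₂)₄]³−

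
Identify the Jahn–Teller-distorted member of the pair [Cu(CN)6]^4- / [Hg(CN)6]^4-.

[Cu(CN)6]^4-

[Cu(CN)6]^4-: Each cyanide is −1; balancing the −4 overall charge requires Cu(II). Group 11 minus oxidation state 2 gives a d⁹ configuration. The t₂g⁶e_g³ configuration has an unevenly filled e_g set; the Jahn–Teller theorem predicts a tetragonal distortion (typically axial elongation) to lift the degeneracy.
[Hg(CN)6]^4-: Summing ligand charges against the −4 overall charge gives an oxidation state of +2 for mercury. Hg sits in group 12, so the d-electron count is 12 − 2 = 10. The d¹⁰ configuration leaves the e_g set evenly filled (or empty) — no strong Jahn–Teller driving force.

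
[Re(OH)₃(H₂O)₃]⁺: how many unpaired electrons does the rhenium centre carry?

3 unpaired electrons

Each hydroxide is −1; water is neutral; balancing the +1 overall charge requires Re(IV).
Rhenium is a group-7 element; Re(IV) is therefore d³.
In an octahedral field the d³ configuration is t₂g³e_g⁰ (only one arrangement possible), giving 3 unpaired electrons.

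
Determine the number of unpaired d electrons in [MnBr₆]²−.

3 unpaired electrons

Each bromide is −1; balancing the −2 overall charge requires Mn(IV).
Group 7 minus oxidation state 4 gives a d³ configuration.
In an octahedral field the d³ configuration is t₂g³e_g⁰ (only one arrangement possible), giving 3 unpaired electrons.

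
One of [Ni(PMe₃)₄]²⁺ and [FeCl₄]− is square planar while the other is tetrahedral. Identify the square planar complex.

For [Ni(PMe₃)₄]²⁺: Summing ligand charges against the +2 overall charge gives an oxidation state of +2 for nickel. Ni sits in group 10, so the d-electron count is 10 − 2 = 8. Trimethylphosphine is a strong-field ligand (high in the spectrochemical series). A 3d d⁸ ion with strong-field ligands gains enough CFSE to favour square planar over tetrahedral. → square planar.
For [FeCl₄]−: Each chloride is −1; balancing the −1 overall charge requires Fe(III). Iron is a group-8 element; Fe(III) is therefore d⁵. A high-spin d⁵ ion has zero CFSE in either geometry, so four ligands adopt the sterically favoured tetrahedral geometry. → tetrahedral.

[Ni(PMe₃)₄]²⁺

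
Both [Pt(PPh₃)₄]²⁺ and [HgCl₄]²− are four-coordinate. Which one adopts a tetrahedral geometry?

For [Pt(PPh₃)₄]²⁺: Summing ligand charges against the +2 overall charge gives an oxidation state of +2 for platinum. Platinum is a group-10 element; Pt(II) is therefore d⁸. A 5d d⁸ ion has a large crystal-field splitting; square planar leaves the high-energy d_{x²−y²} orbital empty and maximises CFSE. → square planar.
For [HgCl₄]²−: Each chloride is −1; balancing the −2 overall charge requires Hg(II). Group 12 minus oxidation state 2 gives a d¹⁰ configuration. A d¹⁰ ion has no crystal-field stabilisation preference between square planar and tetrahedral, so four ligands adopt the sterically favoured tetrahedral geometry. → tetrahedral.

[HgCl₄]²−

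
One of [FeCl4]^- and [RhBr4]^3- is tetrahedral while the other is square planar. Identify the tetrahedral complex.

[FeCl4]^-

For [FeCl4]^-: Each chloride is −1; balancing the −1 overall charge requires Fe(III). Fe sits in group 8, so the d-electron count is 8 − 3 = 5. A high-spin d⁵ ion has zero CFSE in either geometry, so four ligands adopt the sterically favoured tetrahedral geometry. → tetrahedral.
For [RhBr4]^3-: Summing ligand charges against the −3 overall charge gives an oxidation state of +1 for rhodium. Group 9 minus oxidation state 1 gives a d⁸ configuration. A 4d d⁸ ion has a large crystal-field splitting; square planar leaves the high-energy d_{x²−y²} orbital empty and maximises CFSE. → square planar.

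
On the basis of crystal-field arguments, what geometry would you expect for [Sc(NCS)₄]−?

tetrahedral

Ligand charges: each isothiocyanate is −1. With an overall charge of −1 the scandium centre must be in the +3 oxidation state.
Group 3 minus oxidation state 3 gives a d⁰ configuration.
With 4 monodentate ligands the coordination number is 4.
A d⁰ ion has no crystal-field stabilisation preference between square planar and tetrahedral, so four ligands adopt the sterically favoured tetrahedral geometry.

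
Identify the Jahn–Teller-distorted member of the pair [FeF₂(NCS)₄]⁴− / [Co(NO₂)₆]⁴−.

[Co(NO₂)₆]⁴−

[FeF₂(NCS)₄]⁴−: Ligand charges: each fluoride is −1; each isothiocyanate is −1. With an overall charge of −4 the iron centre must be in the +2 oxidation state. Group 8 minus oxidation state 2 gives a d⁶ configuration. Fluoride and isothiocyanate are weak-field ligands for a first-row metal, so the complex is high-spin. The d⁶ configuration leaves the e_g set evenly filled (or empty) — no strong Jahn–Teller driving force.
[Co(NO₂)₆]⁴−: Ligand charges: each nitro (N-bound nitrite) is −1. With an overall charge of −4 the cobalt centre must be in the +2 oxidation state. Co sits in group 9, so the d-electron count is 9 − 2 = 7. Nitro (N-bound nitrite) is a strong-field ligand (high in the spectrochemical series) for a first-row metal, so the complex is low-spin. The t₂g⁶e_g¹ (low-spin) configuration has an unevenly filled e_g set; the Jahn–Teller theorem predicts a tetragonal distortion (typically axial elongation) to lift the degeneracy.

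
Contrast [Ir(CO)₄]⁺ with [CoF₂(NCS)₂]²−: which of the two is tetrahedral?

[CoF₂(NCS)₂]²−

For [Ir(CO)₄]⁺: Carbonyl is neutral; balancing the +1 overall charge requires Ir(I). Group 9 minus oxidation state 1 gives a d⁸ configuration. A 5d d⁸ ion has a large crystal-field splitting; square planar leaves the high-energy d_{x²−y²} orbital empty and maximises CFSE. → square planar.
For [CoF₂(NCS)₂]²−: Summing ligand charges against the −2 overall charge gives an oxidation state of +2 for cobalt. Cobalt is a group-9 element; Co(II) is therefore d⁷. For a high-spin 3d d⁷ ion with weak-field ligands the small Δₜ gives little square-planar CFSE advantage, so four ligands adopt the sterically favoured tetrahedral geometry. → tetrahedral.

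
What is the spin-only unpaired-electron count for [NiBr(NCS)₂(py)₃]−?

2

Summing ligand charges against the −1 overall charge gives an oxidation state of +2 for nickel.
Group 10 minus oxidation state 2 gives a d⁸ configuration.
In an octahedral field the d⁸ configuration is t₂g⁶e_g² (only one arrangement possible), giving 2 unpaired electrons.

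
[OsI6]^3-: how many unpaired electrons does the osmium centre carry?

Each iodide is −1; balancing the −3 overall charge requires Os(III).
Group 8 minus oxidation state 3 gives a d⁵ configuration.
The spin state decides the count: a 5d ion has a large Δₒ and is invariably low-spin.
An octahedral low-spin d⁵ ion is t₂g⁵e_g⁰, giving 1 unpaired electron.

1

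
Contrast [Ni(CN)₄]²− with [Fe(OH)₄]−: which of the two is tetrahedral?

[Fe(OH)₄]−

For [Ni(CN)₄]²−: Summing ligand charges against the −2 overall charge gives an oxidation state of +2 for nickel. Ni sits in group 10, so the d-electron count is 10 − 2 = 8. Cyanide is a strong-field ligand (high in the spectrochemical series). A 3d d⁸ ion with strong-field ligands gains enough CFSE to favour square planar over tetrahedral. → square planar.
For [Fe(OH)₄]−: Each hydroxide is −1; balancing the −1 overall charge requires Fe(III). Group 8 minus oxidation state 3 gives a d⁵ configuration. A high-spin d⁵ ion has zero CFSE in either geometry, so four ligands adopt the sterically favoured tetrahedral geometry. → tetrahedral.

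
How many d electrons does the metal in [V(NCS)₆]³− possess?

Ligand charges: each isothiocyanate is −1. With an overall charge of −3 the vanadium centre must be in the +3 oxidation state.
Group 5 minus oxidation state 3 gives a d² configuration.

d²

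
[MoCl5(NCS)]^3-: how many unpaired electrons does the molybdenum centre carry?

Summing ligand charges against the −3 overall charge gives an oxidation state of +3 for molybdenum.
Molybdenum is a group-6 element; Mo(III) is therefore d³.
In an octahedral field the d³ configuration is t₂g³e_g⁰ (only one arrangement possible), giving 3 unpaired electrons.

3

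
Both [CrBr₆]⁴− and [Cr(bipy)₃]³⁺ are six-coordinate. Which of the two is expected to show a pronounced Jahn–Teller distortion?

[CrBr₆]⁴−

[CrBr₆]⁴−: Each bromide is −1; balancing the −4 overall charge requires Cr(II). Group 6 minus oxidation state 2 gives a d⁴ configuration. Bromide is a weak-field ligand for a first-row metal, so the complex is high-spin. The t₂g³e_g¹ (high-spin) configuration has an unevenly filled e_g set; the Jahn–Teller theorem predicts a tetragonal distortion (typically axial elongation) to lift the degeneracy.
[Cr(bipy)₃]³⁺: Summing ligand charges against the +3 overall charge gives an oxidation state of +3 for chromium. Group 6 minus oxidation state 3 gives a d³ configuration. The d³ configuration leaves the e_g set evenly filled (or empty) — no strong Jahn–Teller driving force.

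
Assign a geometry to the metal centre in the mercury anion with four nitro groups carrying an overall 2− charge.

tetrahedral

Ligand charges: each nitro (N-bound nitrite) is −1. With an overall charge of −2 the mercury centre must be in the +2 oxidation state.
Group 12 minus oxidation state 2 gives a d¹⁰ configuration.
Coordination number: 4.
A d¹⁰ ion has no crystal-field stabilisation preference between square planar and tetrahedral, so four ligands adopt the sterically favoured tetrahedral geometry.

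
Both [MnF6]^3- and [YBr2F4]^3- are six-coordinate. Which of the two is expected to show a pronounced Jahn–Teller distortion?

[MnF6]^3-: Each fluoride is −1; balancing the −3 overall charge requires Mn(III). Group 7 minus oxidation state 3 gives a d⁴ configuration. Fluoride is a weak-field ligand for a first-row metal, so the complex is high-spin. The t₂g³e_g¹ (high-spin) configuration has an unevenly filled e_g set; the Jahn–Teller theorem predicts a tetragonal distortion (typically axial elongation) to lift the degeneracy.
[YBr2F4]^3-: Ligand charges: each bromide is −1; each fluoride is −1. With an overall charge of −3 the yttrium centre must be in the +3 oxidation state. Y sits in group 3, so the d-electron count is 3 − 3 = 0. The d⁰ configuration leaves the e_g set evenly filled (or empty) — no strong Jahn–Teller driving force.

[MnF6]^3-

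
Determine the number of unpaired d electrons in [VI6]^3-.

2

Ligand charges: each iodide is −1. With an overall charge of −3 the vanadium centre must be in the +3 oxidation state.
Vanadium is a group-5 element; V(III) is therefore d².
In an octahedral field the d² configuration is t₂g²e_g⁰ (only one arrangement possible), giving 2 unpaired electrons.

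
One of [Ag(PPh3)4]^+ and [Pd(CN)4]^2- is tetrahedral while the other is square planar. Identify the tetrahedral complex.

For [Ag(PPh3)4]^+: Summing ligand charges against the +1 overall charge gives an oxidation state of +1 for silver. Silver is a group-11 element; Ag(I) is therefore d¹⁰. A d¹⁰ ion has no crystal-field stabilisation preference between square planar and tetrahedral, so four ligands adopt the sterically favoured tetrahedral geometry. → tetrahedral.
For [Pd(CN)4]^2-: Ligand charges: each cyanide is −1. With an overall charge of −2 the palladium centre must be in the +2 oxidation state. Group 10 minus oxidation state 2 gives a d⁸ configuration. A 4d d⁸ ion has a large crystal-field splitting; square planar leaves the high-energy d_{x²−y²} orbital empty and maximises CFSE. → square planar.

[Ag(PPh3)4]^+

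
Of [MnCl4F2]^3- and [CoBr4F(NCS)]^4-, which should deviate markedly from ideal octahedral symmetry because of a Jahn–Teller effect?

[MnCl4F2]^3-

[MnCl4F2]^3-: Summing ligand charges against the −3 overall charge gives an oxidation state of +3 for manganese. Manganese is a group-7 element; Mn(III) is therefore d⁴. Chloride and fluoride are weak-field ligands for a first-row metal, so the complex is high-spin. The t₂g³e_g¹ (high-spin) configuration has an unevenly filled e_g set; the Jahn–Teller theorem predicts a tetragonal distortion (typically axial elongation) to lift the degeneracy.
[CoBr4F(NCS)]^4-: Ligand charges: each bromide is −1; each fluoride is −1; each isothiocyanate is −1. With an overall charge of −4 the cobalt centre must be in the +2 oxidation state. Cobalt is a group-9 element; Co(II) is therefore d⁷. Bromide, fluoride, and isothiocyanate are weak-field ligands for a first-row metal, so the complex is high-spin. The d⁷ configuration leaves the e_g set evenly filled (or empty) — no strong Jahn–Teller driving force.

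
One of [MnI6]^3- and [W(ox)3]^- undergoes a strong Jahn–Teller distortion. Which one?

[MnI6]^3-: Summing ligand charges against the −3 overall charge gives an oxidation state of +3 for manganese. Group 7 minus oxidation state 3 gives a d⁴ configuration. Iodide is a weak-field ligand for a first-row metal, so the complex is high-spin. The t₂g³e_g¹ (high-spin) configuration has an unevenly filled e_g set; the Jahn–Teller theorem predicts a tetragonal distortion (typically axial elongation) to lift the degeneracy.
[W(ox)3]^-: Each oxalate is −2; balancing the −1 overall charge requires W(V). W sits in group 6, so the d-electron count is 6 − 5 = 1. The d¹ configuration leaves the e_g set evenly filled (or empty) — no strong Jahn–Teller driving force.

[MnI6]^3-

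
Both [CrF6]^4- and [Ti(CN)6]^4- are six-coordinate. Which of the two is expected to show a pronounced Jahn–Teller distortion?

[CrF6]^4-

[CrF6]^4-: Summing ligand charges against the −4 overall charge gives an oxidation state of +2 for chromium. Cr sits in group 6, so the d-electron count is 6 − 2 = 4. Fluoride is a weak-field ligand for a first-row metal, so the complex is high-spin. The t₂g³e_g¹ (high-spin) configuration has an unevenly filled e_g set; the Jahn–Teller theorem predicts a tetragonal distortion (typically axial elongation) to lift the degeneracy.
[Ti(CN)6]^4-: Summing ligand charges against the −4 overall charge gives an oxidation state of +2 for titanium. Group 4 minus oxidation state 2 gives a d² configuration. The d² configuration leaves the e_g set evenly filled (or empty) — no strong Jahn–Teller driving force.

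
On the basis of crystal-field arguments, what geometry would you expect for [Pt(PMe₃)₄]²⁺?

Ligand charges: trimethylphosphine is neutral. With an overall charge of +2 the platinum centre must be in the +2 oxidation state.
Platinum is a group-10 element; Pt(II) is therefore d⁸.
Coordination number: 4.
A 5d d⁸ ion has a large crystal-field splitting; square planar leaves the high-energy d_{x²−y²} orbital empty and maximises CFSE.

square planar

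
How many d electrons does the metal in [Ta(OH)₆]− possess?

Summing ligand charges against the −1 overall charge gives an oxidation state of +5 for tantalum.
Tantalum is a group-5 element; Ta(V) is therefore d⁰.

d⁰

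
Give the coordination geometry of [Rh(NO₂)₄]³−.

Each nitro (N-bound nitrite) is −1; balancing the −3 overall charge requires Rh(I).
Rhodium is a group-9 element; Rh(I) is therefore d⁸.
With 4 monodentate ligands the coordination number is 4.
A 4d d⁸ ion has a large crystal-field splitting; square planar leaves the high-energy d_{x²−y²} orbital empty and maximises CFSE.

square planar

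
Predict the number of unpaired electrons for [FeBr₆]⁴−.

4 unpaired electrons

Summing ligand charges against the −4 overall charge gives an oxidation state of +2 for iron.
Fe sits in group 8, so the d-electron count is 8 − 2 = 6.
The spin state decides the count: Bromide is a weak-field ligand for a first-row metal, so the complex is high-spin.
An octahedral high-spin d⁶ ion is t₂g⁴e_g², giving 4 unpaired electrons.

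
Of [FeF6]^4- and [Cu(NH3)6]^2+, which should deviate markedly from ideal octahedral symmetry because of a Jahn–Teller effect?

[FeF6]^4-: Summing ligand charges against the −4 overall charge gives an oxidation state of +2 for iron. Fe sits in group 8, so the d-electron count is 8 − 2 = 6. Fluoride is a weak-field ligand for a first-row metal, so the complex is high-spin. The d⁶ configuration leaves the e_g set evenly filled (or empty) — no strong Jahn–Teller driving force.
[Cu(NH3)6]^2+: Ligand charges: ammonia is neutral. With an overall charge of +2 the copper centre must be in the +2 oxidation state. Group 11 minus oxidation state 2 gives a d⁹ configuration. The t₂g⁶e_g³ configuration has an unevenly filled e_g set; the Jahn–Teller theorem predicts a tetragonal distortion (typically axial elongation) to lift the degeneracy.

[Cu(NH3)6]^2+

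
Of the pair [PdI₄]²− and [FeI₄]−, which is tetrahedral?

[FeI₄]−

For [PdI₄]²−: Each iodide is −1; balancing the −2 overall charge requires Pd(II). Palladium is a group-10 element; Pd(II) is therefore d⁸. A 4d d⁸ ion has a large crystal-field splitting; square planar leaves the high-energy d_{x²−y²} orbital empty and maximises CFSE. → square planar.
For [FeI₄]−: Each iodide is −1; balancing the −1 overall charge requires Fe(III). Iron is a group-8 element; Fe(III) is therefore d⁵. A high-spin d⁵ ion has zero CFSE in either geometry, so four ligands adopt the sterically favoured tetrahedral geometry. → tetrahedral.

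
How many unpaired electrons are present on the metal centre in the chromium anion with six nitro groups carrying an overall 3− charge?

3

Ligand charges: each nitro (N-bound nitrite) is −1. With an overall charge of −3 the chromium centre must be in the +3 oxidation state.
Chromium is a group-6 element; Cr(III) is therefore d³.
In an octahedral field the d³ configuration is t₂g³e_g⁰ (only one arrangement possible), giving 3 unpaired electrons.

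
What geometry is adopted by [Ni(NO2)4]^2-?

square planar

Summing ligand charges against the −2 overall charge gives an oxidation state of +2 for nickel.
Nickel is a group-10 element; Ni(II) is therefore d⁸.
With 4 monodentate ligands the coordination number is 4.
Nitro (N-bound nitrite) is a strong-field ligand (high in the spectrochemical series).
A 3d d⁸ ion with strong-field ligands gains enough CFSE to favour square planar over tetrahedral.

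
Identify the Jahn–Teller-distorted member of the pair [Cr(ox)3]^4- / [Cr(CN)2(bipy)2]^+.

[Cr(ox)3]^4-: Summing ligand charges against the −4 overall charge gives an oxidation state of +2 for chromium. Cr sits in group 6, so the d-electron count is 6 − 2 = 4. Oxalate is a weak-field ligand for a first-row metal, so the complex is high-spin. The t₂g³e_g¹ (high-spin) configuration has an unevenly filled e_g set; the Jahn–Teller theorem predicts a tetragonal distortion (typically axial elongation) to lift the degeneracy.
[Cr(CN)2(bipy)2]^+: Each cyanide is −1; 2,2′-bipyridine is neutral; balancing the +1 overall charge requires Cr(III). Group 6 minus oxidation state 3 gives a d³ configuration. The d³ configuration leaves the e_g set evenly filled (or empty) — no strong Jahn–Teller driving force.

[Cr(ox)3]^4-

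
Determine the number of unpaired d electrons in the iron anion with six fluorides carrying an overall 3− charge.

Ligand charges: each fluoride is −1. With an overall charge of −3 the iron centre must be in the +3 oxidation state.
Group 8 minus oxidation state 3 gives a d⁵ configuration.
The spin state decides the count: Fluoride is a weak-field ligand for a first-row metal, so the complex is high-spin.
An octahedral high-spin d⁵ ion is t₂g³e_g², giving 5 unpaired electrons.

5 unpaired electrons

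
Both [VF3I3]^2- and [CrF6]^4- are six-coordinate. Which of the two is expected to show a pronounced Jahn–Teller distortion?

[CrF6]^4-

[VF3I3]^2-: Ligand charges: each fluoride is −1; each iodide is −1. With an overall charge of −2 the vanadium centre must be in the +4 oxidation state. V sits in group 5, so the d-electron count is 5 − 4 = 1. The d¹ configuration leaves the e_g set evenly filled (or empty) — no strong Jahn–Teller driving force.
[CrF6]^4-: Ligand charges: each fluoride is −1. With an overall charge of −4 the chromium centre must be in the +2 oxidation state. Group 6 minus oxidation state 2 gives a d⁴ configuration. Fluoride is a weak-field ligand for a first-row metal, so the complex is high-spin. The t₂g³e_g¹ (high-spin) configuration has an unevenly filled e_g set; the Jahn–Teller theorem predicts a tetragonal distortion (typically axial elongation) to lift the degeneracy.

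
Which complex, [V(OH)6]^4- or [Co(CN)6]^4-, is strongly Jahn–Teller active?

[Co(CN)6]^4-

[V(OH)6]^4-: Summing ligand charges against the −4 overall charge gives an oxidation state of +2 for vanadium. Vanadium is a group-5 element; V(II) is therefore d³. The d³ configuration leaves the e_g set evenly filled (or empty) — no strong Jahn–Teller driving force.
[Co(CN)6]^4-: Each cyanide is −1; balancing the −4 overall charge requires Co(II). Co sits in group 9, so the d-electron count is 9 − 2 = 7. Cyanide is a strong-field ligand (high in the spectrochemical series) for a first-row metal, so the complex is low-spin. The t₂g⁶e_g¹ (low-spin) configuration has an unevenly filled e_g set; the Jahn–Teller theorem predicts a tetragonal distortion (typically axial elongation) to lift the degeneracy.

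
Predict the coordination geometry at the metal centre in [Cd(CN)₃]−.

trigonal planar

Summing ligand charges against the −1 overall charge gives an oxidation state of +2 for cadmium.
Cd sits in group 12, so the d-electron count is 12 − 2 = 10.
Coordination number: 3.
Three ligands around a d¹⁰ centre minimise repulsion in a trigonal-planar arrangement.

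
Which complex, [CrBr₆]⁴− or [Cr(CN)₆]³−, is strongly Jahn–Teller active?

[CrBr₆]⁴−

[CrBr₆]⁴−: Each bromide is −1; balancing the −4 overall charge requires Cr(II). Chromium is a group-6 element; Cr(II) is therefore d⁴. Bromide is a weak-field ligand for a first-row metal, so the complex is high-spin. The t₂g³e_g¹ (high-spin) configuration has an unevenly filled e_g set; the Jahn–Teller theorem predicts a tetragonal distortion (typically axial elongation) to lift the degeneracy.
[Cr(CN)₆]³−: Summing ligand charges against the −3 overall charge gives an oxidation state of +3 for chromium. Group 6 minus oxidation state 3 gives a d³ configuration. The d³ configuration leaves the e_g set evenly filled (or empty) — no strong Jahn–Teller driving force.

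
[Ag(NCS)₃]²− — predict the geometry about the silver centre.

trigonal planar

Ligand charges: each isothiocyanate is −1. With an overall charge of −2 the silver centre must be in the +1 oxidation state.
Ag sits in group 11, so the d-electron count is 11 − 1 = 10.
With 3 monodentate ligands the coordination number is 3.
Three ligands around a d¹⁰ centre minimise repulsion in a trigonal-planar arrangement.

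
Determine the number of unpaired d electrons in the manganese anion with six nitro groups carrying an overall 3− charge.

2 unpaired electrons

Ligand charges: each nitro (N-bound nitrite) is −1. With an overall charge of −3 the manganese centre must be in the +3 oxidation state.
Group 7 minus oxidation state 3 gives a d⁴ configuration.
The spin state decides the count: Nitro (N-bound nitrite) is a strong-field ligand (high in the spectrochemical series) for a first-row metal, so the complex is low-spin.
An octahedral low-spin d⁴ ion is t₂g⁴e_g⁰, giving 2 unpaired electrons.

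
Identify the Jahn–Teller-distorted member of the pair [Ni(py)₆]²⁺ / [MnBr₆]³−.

[MnBr₆]³−

[Ni(py)₆]²⁺: Pyridine is neutral; balancing the +2 overall charge requires Ni(II). Group 10 minus oxidation state 2 gives a d⁸ configuration. The d⁸ configuration leaves the e_g set evenly filled (or empty) — no strong Jahn–Teller driving force.
[MnBr₆]³−: Summing ligand charges against the −3 overall charge gives an oxidation state of +3 for manganese. Mn sits in group 7, so the d-electron count is 7 − 3 = 4. Bromide is a weak-field ligand for a first-row metal, so the complex is high-spin. The t₂g³e_g¹ (high-spin) configuration has an unevenly filled e_g set; the Jahn–Teller theorem predicts a tetragonal distortion (typically axial elongation) to lift the degeneracy.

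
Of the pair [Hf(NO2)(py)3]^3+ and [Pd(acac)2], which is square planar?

For [Hf(NO2)(py)3]^3+: Ligand charges: each nitro (N-bound nitrite) is −1; pyridine is neutral. With an overall charge of +3 the hafnium centre must be in the +4 oxidation state. Hafnium is a group-4 element; Hf(IV) is therefore d⁰. A d⁰ ion has no crystal-field stabilisation preference between square planar and tetrahedral, so four ligands adopt the sterically favoured tetrahedral geometry. → tetrahedral.
For [Pd(acac)2]: Each acetylacetonate is −1; balancing the 0 overall charge requires Pd(II). Group 10 minus oxidation state 2 gives a d⁸ configuration. A 4d d⁸ ion has a large crystal-field splitting; square planar leaves the high-energy d_{x²−y²} orbital empty and maximises CFSE. → square planar.

[Pd(acac)2]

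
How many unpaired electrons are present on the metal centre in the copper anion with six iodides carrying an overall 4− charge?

Ligand charges: each iodide is −1. With an overall charge of −4 the copper centre must be in the +2 oxidation state.
Copper is a group-11 element; Cu(II) is therefore d⁹.
In an octahedral field the d⁹ configuration is t₂g⁶e_g³ (only one arrangement possible), giving 1 unpaired electron.

1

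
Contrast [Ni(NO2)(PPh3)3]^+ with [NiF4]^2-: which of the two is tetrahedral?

[NiF4]^2-

For [Ni(NO2)(PPh3)3]^+: Summing ligand charges against the +1 overall charge gives an oxidation state of +2 for nickel. Ni sits in group 10, so the d-electron count is 10 − 2 = 8. Nitro (N-bound nitrite) and triphenylphosphine are strong-field ligands (high in the spectrochemical series). A 3d d⁸ ion with strong-field ligands gains enough CFSE to favour square planar over tetrahedral. → square planar.
For [NiF4]^2-: Ligand charges: each fluoride is −1. With an overall charge of −2 the nickel centre must be in the +2 oxidation state. Group 10 minus oxidation state 2 gives a d⁸ configuration. Fluoride is a weak-field ligand. With weak-field ligands the CFSE gain from square planar is small, so a 3d d⁸ ion takes the sterically preferred tetrahedral geometry. → tetrahedral.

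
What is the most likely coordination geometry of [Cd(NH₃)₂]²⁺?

Ammonia is neutral; balancing the +2 overall charge requires Cd(II).
Cadmium is a group-12 element; Cd(II) is therefore d¹⁰.
Coordination number: 2.
A d¹⁰ ion with only two ligands adopts a linear arrangement (sp hybridisation; no CFSE preference).

linear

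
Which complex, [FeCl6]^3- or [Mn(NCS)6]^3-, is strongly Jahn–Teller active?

[FeCl6]^3-: Summing ligand charges against the −3 overall charge gives an oxidation state of +3 for iron. Fe sits in group 8, so the d-electron count is 8 − 3 = 5. Chloride is a weak-field ligand for a first-row metal, so the complex is high-spin. The d⁵ configuration leaves the e_g set evenly filled (or empty) — no strong Jahn–Teller driving force.
[Mn(NCS)6]^3-: Ligand charges: each isothiocyanate is −1. With an overall charge of −3 the manganese centre must be in the +3 oxidation state. Manganese is a group-7 element; Mn(III) is therefore d⁴. Isothiocyanate is a weak-field ligand for a first-row metal, so the complex is high-spin. The t₂g³e_g¹ (high-spin) configuration has an unevenly filled e_g set; the Jahn–Teller theorem predicts a tetragonal distortion (typically axial elongation) to lift the degeneracy.

[Mn(NCS)6]^3-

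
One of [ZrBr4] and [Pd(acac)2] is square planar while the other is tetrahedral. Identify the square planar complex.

For [ZrBr4]: Summing ligand charges against the 0 overall charge gives an oxidation state of +4 for zirconium. Zr sits in group 4, so the d-electron count is 4 − 4 = 0. A d⁰ ion has no crystal-field stabilisation preference between square planar and tetrahedral, so four ligands adopt the sterically favoured tetrahedral geometry. → tetrahedral.
For [Pd(acac)2]: Ligand charges: each acetylacetonate is −1. With an overall charge of 0 the palladium centre must be in the +2 oxidation state. Pd sits in group 10, so the d-electron count is 10 − 2 = 8. A 4d d⁸ ion has a large crystal-field splitting; square planar leaves the high-energy d_{x²−y²} orbital empty and maximises CFSE. → square planar.

[Pd(acac)2]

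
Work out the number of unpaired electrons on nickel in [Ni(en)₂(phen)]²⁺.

2

Summing ligand charges against the +2 overall charge gives an oxidation state of +2 for nickel.
Ni sits in group 10, so the d-electron count is 10 − 2 = 8.
Counting donor atoms: 2×ethylenediamine (bidentate) → 4 donors; 1×1,10-phenanthroline (bidentate) → 2 donors. Coordination number = 6.
In an octahedral field the d⁸ configuration is t₂g⁶e_g² (only one arrangement possible), giving 2 unpaired electrons.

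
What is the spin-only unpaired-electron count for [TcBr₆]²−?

3 unpaired electrons

Summing ligand charges against the −2 overall charge gives an oxidation state of +4 for technetium.
Group 7 minus oxidation state 4 gives a d³ configuration.
In an octahedral field the d³ configuration is t₂g³e_g⁰ (only one arrangement possible), giving 3 unpaired electrons.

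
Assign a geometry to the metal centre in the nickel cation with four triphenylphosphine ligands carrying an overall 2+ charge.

Triphenylphosphine is neutral; balancing the +2 overall charge requires Ni(II).
Nickel is a group-10 element; Ni(II) is therefore d⁸.
With 4 monodentate ligands the coordination number is 4.
Triphenylphosphine is a strong-field ligand (high in the spectrochemical series).
A 3d d⁸ ion with strong-field ligands gains enough CFSE to favour square planar over tetrahedral.

square planar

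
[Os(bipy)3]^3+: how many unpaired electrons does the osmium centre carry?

1 unpaired electron

2,2′-bipyridine is neutral; balancing the +3 overall charge requires Os(III).
Os sits in group 8, so the d-electron count is 8 − 3 = 5.
Counting donor atoms: 3×2,2′-bipyridine (bidentate) → 6 donors. Coordination number = 6.
The spin state decides the count: a 5d ion has a large Δₒ and is invariably low-spin.
An octahedral low-spin d⁵ ion is t₂g⁵e_g⁰, giving 1 unpaired electron.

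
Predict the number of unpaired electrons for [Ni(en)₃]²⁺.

Ethylenediamine is neutral; balancing the +2 overall charge requires Ni(II).
Nickel is a group-10 element; Ni(II) is therefore d⁸.
Counting donor atoms: 3×ethylenediamine (bidentate) → 6 donors. Coordination number = 6.
In an octahedral field the d⁸ configuration is t₂g⁶e_g² (only one arrangement possible), giving 2 unpaired electrons.

2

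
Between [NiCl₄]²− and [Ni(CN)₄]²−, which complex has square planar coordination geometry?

For [NiCl₄]²−: Summing ligand charges against the −2 overall charge gives an oxidation state of +2 for nickel. Group 10 minus oxidation state 2 gives a d⁸ configuration. Chloride is a weak-field ligand. With weak-field ligands the CFSE gain from square planar is small, so a 3d d⁸ ion takes the sterically preferred tetrahedral geometry. → tetrahedral.
For [Ni(CN)₄]²−: Ligand charges: each cyanide is −1. With an overall charge of −2 the nickel centre must be in the +2 oxidation state. Group 10 minus oxidation state 2 gives a d⁸ configuration. Cyanide is a strong-field ligand (high in the spectrochemical series). A 3d d⁸ ion with strong-field ligands gains enough CFSE to favour square planar over tetrahedral. → square planar.

[Ni(CN)₄]²−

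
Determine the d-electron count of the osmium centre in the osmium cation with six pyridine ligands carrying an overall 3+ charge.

Ligand charges: pyridine is neutral. With an overall charge of +3 the osmium centre must be in the +3 oxidation state.
Group 8 minus oxidation state 3 gives a d⁵ configuration.

d5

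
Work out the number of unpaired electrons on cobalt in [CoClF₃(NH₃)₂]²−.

3

Each chloride is −1; each fluoride is −1; ammonia is neutral; balancing the −2 overall charge requires Co(II).
Cobalt is a group-9 element; Co(II) is therefore d⁷.
The spin state decides the count: Chloride and fluoride are weak-field ligands for a first-row metal, so the complex is high-spin.
An octahedral high-spin d⁷ ion is t₂g⁵e_g², giving 3 unpaired electrons.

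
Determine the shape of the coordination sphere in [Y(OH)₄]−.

tetrahedral

Ligand charges: each hydroxide is −1. With an overall charge of −1 the yttrium centre must be in the +3 oxidation state.
Group 3 minus oxidation state 3 gives a d⁰ configuration.
Coordination number: 4.
A d⁰ ion has no crystal-field stabilisation preference between square planar and tetrahedral, so four ligands adopt the sterically favoured tetrahedral geometry.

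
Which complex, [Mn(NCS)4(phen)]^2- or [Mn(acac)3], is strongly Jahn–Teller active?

[Mn(acac)3]

[Mn(NCS)4(phen)]^2-: Each isothiocyanate is −1; 1,10-phenanthroline is neutral; balancing the −2 overall charge requires Mn(II). Mn sits in group 7, so the d-electron count is 7 − 2 = 5. Isothiocyanate is a weak-field ligand for a first-row metal, so the complex is high-spin. The d⁵ configuration leaves the e_g set evenly filled (or empty) — no strong Jahn–Teller driving force.
[Mn(acac)3]: Ligand charges: each acetylacetonate is −1. With an overall charge of 0 the manganese centre must be in the +3 oxidation state. Group 7 minus oxidation state 3 gives a d⁴ configuration. Acetylacetonate is a weak-field ligand for a first-row metal, so the complex is high-spin. The t₂g³e_g¹ (high-spin) configuration has an unevenly filled e_g set; the Jahn–Teller theorem predicts a tetragonal distortion (typically axial elongation) to lift the degeneracy.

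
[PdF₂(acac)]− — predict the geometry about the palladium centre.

square planar

Ligand charges: each fluoride is −1; each acetylacetonate is −1. With an overall charge of −1 the palladium centre must be in the +2 oxidation state.
Group 10 minus oxidation state 2 gives a d⁸ configuration.
Counting donor atoms: 2×fluoride (monodentate) → 2 donors; 1×acetylacetonate (bidentate) → 2 donors. Coordination number = 4.
A 4d d⁸ ion has a large crystal-field splitting; square planar leaves the high-energy d_{x²−y²} orbital empty and maximises CFSE.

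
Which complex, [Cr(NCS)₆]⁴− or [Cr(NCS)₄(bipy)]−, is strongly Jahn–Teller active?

[Cr(NCS)₆]⁴−

[Cr(NCS)₆]⁴−: Summing ligand charges against the −4 overall charge gives an oxidation state of +2 for chromium. Chromium is a group-6 element; Cr(II) is therefore d⁴. Isothiocyanate is a weak-field ligand for a first-row metal, so the complex is high-spin. The t₂g³e_g¹ (high-spin) configuration has an unevenly filled e_g set; the Jahn–Teller theorem predicts a tetragonal distortion (typically axial elongation) to lift the degeneracy.
[Cr(NCS)₄(bipy)]−: Summing ligand charges against the −1 overall charge gives an oxidation state of +3 for chromium. Cr sits in group 6, so the d-electron count is 6 − 3 = 3. The d³ configuration leaves the e_g set evenly filled (or empty) — no strong Jahn–Teller driving force.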